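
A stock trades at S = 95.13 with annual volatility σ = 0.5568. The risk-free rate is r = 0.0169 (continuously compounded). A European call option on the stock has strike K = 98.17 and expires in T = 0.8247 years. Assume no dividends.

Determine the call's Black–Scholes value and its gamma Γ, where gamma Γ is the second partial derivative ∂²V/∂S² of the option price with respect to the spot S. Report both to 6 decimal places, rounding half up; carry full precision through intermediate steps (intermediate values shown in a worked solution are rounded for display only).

price = 18.325912
Γ = 0.008099

σ√T = 0.5568·√0.8247 = 0.505647
d₁ = (ln(S/K) + (r+σ²/2)T) / (σ√T) = (ln(95.13/98.17) + (0.0169+0.5568²/2)·0.8247) / 0.505647 = (-0.031456 + 0.141777) / 0.505647 = 0.218177
d₂ = d₁ − σ√T = 0.218177 − 0.505647 = -0.287470
e^{−rT} = e^{−0.0169·0.8247} = 0.986159
N(d₁) = 0.586354,  N(d₂) = 0.386876
Call price V = S·N(d₁) − K·e^{−rT}·N(d₂) = 55.779891 − 37.453980 = 18.325912
φ(d₁) = (1/√(2π))·e^{−d₁²/2} = 0.389559
Γ = φ(d₁) / (S·σ·√T) = 0.008099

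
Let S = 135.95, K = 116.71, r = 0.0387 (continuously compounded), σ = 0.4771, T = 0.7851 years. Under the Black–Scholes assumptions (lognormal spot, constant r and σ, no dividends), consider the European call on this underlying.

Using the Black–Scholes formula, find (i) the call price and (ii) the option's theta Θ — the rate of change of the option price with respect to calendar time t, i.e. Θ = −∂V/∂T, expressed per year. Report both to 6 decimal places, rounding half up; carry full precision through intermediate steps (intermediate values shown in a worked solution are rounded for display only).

σ√T = 0.4771·√0.7851 = 0.422739
d₁ = (ln(S/K) + (r+σ²/2)T) / (σ√T) = (ln(135.95/116.71) + (0.0387+0.4771²/2)·0.7851) / 0.422739 = (0.152595 + 0.119737) / 0.422739 = 0.644210
d₂ = d₁ − σ√T = 0.644210 − 0.422739 = 0.221471
e^{−rT} = e^{−0.0387·0.7851} = 0.970074
N(d₁) = 0.740280,  N(d₂) = 0.587637
Call price V = S·N(d₁) − K·e^{−rT}·N(d₂) = 100.641100 − 66.530684 = 34.110416
φ(d₁) = (1/√(2π))·e^{−d₁²/2} = 0.324185
Θ = −S·φ(d₁)·σ/(2√T) − r·K·e^{−rT}·N(d₂) = −11.865575 − 2.574737 = -14.440313

price = 34.110416
Θ = -14.440313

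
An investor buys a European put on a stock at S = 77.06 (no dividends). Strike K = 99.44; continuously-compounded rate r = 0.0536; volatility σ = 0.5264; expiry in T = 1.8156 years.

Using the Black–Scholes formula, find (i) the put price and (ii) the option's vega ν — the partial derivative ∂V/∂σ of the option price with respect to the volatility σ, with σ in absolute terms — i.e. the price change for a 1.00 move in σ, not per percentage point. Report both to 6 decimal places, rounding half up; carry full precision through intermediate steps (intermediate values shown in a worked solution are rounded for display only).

price = 30.305058
ν = 41.062359

σ√T = 0.5264·√1.8156 = 0.709293
d₁ = (ln(S/K) + (r+σ²/2)T) / (σ√T) = (ln(77.06/99.44) + (0.0536+0.5264²/2)·1.8156) / 0.709293 = (-0.254970 + 0.348865) / 0.709293 = 0.132378
d₂ = d₁ − σ√T = 0.132378 − 0.709293 = -0.576916
e^{−rT} = e^{−0.0536·1.8156} = 0.907269
N(−d₁) = 0.447343,  N(−d₂) = 0.718002
Put price V = K·e^{−rT}·N(−d₂) − S·N(−d₁) = 64.777291 − 34.472233 = 30.305058
φ(d₁) = (1/√(2π))·e^{−d₁²/2} = 0.395462
ν = S·φ(d₁)·√T = 41.062359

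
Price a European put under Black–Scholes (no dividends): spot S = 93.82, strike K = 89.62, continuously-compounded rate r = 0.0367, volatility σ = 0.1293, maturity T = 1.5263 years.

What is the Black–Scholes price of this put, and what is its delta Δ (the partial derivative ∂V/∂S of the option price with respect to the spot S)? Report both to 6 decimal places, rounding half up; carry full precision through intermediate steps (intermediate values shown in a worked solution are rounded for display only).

σ√T = 0.1293·√1.5263 = 0.159742
d₁ = (ln(S/K) + (r+σ²/2)T) / (σ√T) = (ln(93.82/89.62) + (0.0367+0.1293²/2)·1.5263) / 0.159742 = (0.045800 + 0.068774) / 0.159742 = 0.717242
d₂ = d₁ − σ√T = 0.717242 − 0.159742 = 0.557500
e^{−rT} = e^{−0.0367·1.5263} = 0.945525
N(−d₁) = 0.236612,  N(−d₂) = 0.288593
Put price V = K·e^{−rT}·N(−d₂) − S·N(−d₁) = 24.454766 − 22.198981 = 2.255785
Δ = −N(−d₁) = -0.236612

price = 2.255785
Δ = -0.236612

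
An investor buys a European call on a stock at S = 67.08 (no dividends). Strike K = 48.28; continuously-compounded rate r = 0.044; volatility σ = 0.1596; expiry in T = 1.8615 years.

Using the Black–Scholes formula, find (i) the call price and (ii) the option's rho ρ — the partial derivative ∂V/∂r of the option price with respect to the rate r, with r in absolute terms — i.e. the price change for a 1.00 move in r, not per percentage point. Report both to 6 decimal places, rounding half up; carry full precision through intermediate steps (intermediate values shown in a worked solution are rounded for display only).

price = 22.732385
ρ = 79.680451

σ√T = 0.1596·√1.8615 = 0.217753
d₁ = (ln(S/K) + (r+σ²/2)T) / (σ√T) = (ln(67.08/48.28) + (0.044+0.1596²/2)·1.8615) / 0.217753 = (0.328869 + 0.105614) / 0.217753 = 1.995300
d₂ = d₁ − σ√T = 1.995300 − 0.217753 = 1.777547
e^{−rT} = e^{−0.044·1.8615} = 0.921359
N(d₁) = 0.976995,  N(d₂) = 0.962261
Call price V = S·N(d₁) − K·e^{−rT}·N(d₂) = 65.536818 − 42.804432 = 22.732385
ρ = K·T·e^{−rT}·N(d₂) = 79.680451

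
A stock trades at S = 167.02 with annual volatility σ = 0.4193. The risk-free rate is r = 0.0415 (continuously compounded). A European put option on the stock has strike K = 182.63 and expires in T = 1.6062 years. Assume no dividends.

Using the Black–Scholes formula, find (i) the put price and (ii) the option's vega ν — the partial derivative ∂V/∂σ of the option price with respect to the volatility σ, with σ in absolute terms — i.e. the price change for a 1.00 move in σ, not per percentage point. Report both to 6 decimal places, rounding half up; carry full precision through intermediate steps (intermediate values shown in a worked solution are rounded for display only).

price = 37.345627
ν = 82.372024

σ√T = 0.4193·√1.6062 = 0.531404
d₁ = (ln(S/K) + (r+σ²/2)T) / (σ√T) = (ln(167.02/182.63) + (0.0415+0.4193²/2)·1.6062) / 0.531404 = (-0.089349 + 0.207852) / 0.531404 = 0.223001
d₂ = d₁ − σ√T = 0.223001 − 0.531404 = -0.308403
e^{−rT} = e^{−0.0415·1.6062} = 0.935516
N(−d₁) = 0.411767,  N(−d₂) = 0.621112
Put price V = K·e^{−rT}·N(−d₂) − S·N(−d₁) = 106.119007 − 68.773380 = 37.345627
φ(d₁) = (1/√(2π))·e^{−d₁²/2} = 0.389145
ν = S·φ(d₁)·√T = 82.372024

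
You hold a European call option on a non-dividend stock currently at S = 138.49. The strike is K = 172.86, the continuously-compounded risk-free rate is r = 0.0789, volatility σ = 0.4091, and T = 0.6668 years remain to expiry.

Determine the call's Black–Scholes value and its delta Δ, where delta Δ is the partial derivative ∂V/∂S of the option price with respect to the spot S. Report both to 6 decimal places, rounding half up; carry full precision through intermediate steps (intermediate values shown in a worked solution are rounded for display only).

price = 9.793407
Δ = 0.367274

σ√T = 0.4091·√0.6668 = 0.334062
d₁ = (ln(S/K) + (r+σ²/2)T) / (σ√T) = (ln(138.49/172.86) + (0.0789+0.4091²/2)·0.6668) / 0.334062 = (-0.221684 + 0.108409) / 0.334062 = -0.339082
d₂ = d₁ − σ√T = -0.339082 − 0.334062 = -0.673145
e^{−rT} = e^{−0.0789·0.6668} = 0.948749
N(d₁) = 0.367274,  N(d₂) = 0.250428
Call price V = S·N(d₁) − K·e^{−rT}·N(d₂) = 50.863749 − 41.070342 = 9.793407
Δ = N(d₁) = 0.367274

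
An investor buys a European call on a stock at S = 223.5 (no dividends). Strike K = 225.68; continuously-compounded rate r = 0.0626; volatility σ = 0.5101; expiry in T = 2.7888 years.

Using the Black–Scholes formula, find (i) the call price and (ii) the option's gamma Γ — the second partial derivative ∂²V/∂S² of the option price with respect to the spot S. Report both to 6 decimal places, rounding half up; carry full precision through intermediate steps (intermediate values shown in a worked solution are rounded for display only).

σ√T = 0.5101·√2.7888 = 0.851852
d₁ = (ln(S/K) + (r+σ²/2)T) / (σ√T) = (ln(223.5/225.68) + (0.0626+0.5101²/2)·2.7888) / 0.851852 = (-0.009707 + 0.537405) / 0.851852 = 0.619472
d₂ = d₁ − σ√T = 0.619472 − 0.851852 = -0.232380
e^{−rT} = e^{−0.0626·2.7888} = 0.839811
N(d₁) = 0.732197,  N(d₂) = 0.408121
Call price V = S·N(d₁) − K·e^{−rT}·N(d₂) = 163.646057 − 77.350614 = 86.295442
φ(d₁) = (1/√(2π))·e^{−d₁²/2} = 0.329292
Γ = φ(d₁) / (S·σ·√T) = 0.001730

price = 86.295442
Γ = 0.001730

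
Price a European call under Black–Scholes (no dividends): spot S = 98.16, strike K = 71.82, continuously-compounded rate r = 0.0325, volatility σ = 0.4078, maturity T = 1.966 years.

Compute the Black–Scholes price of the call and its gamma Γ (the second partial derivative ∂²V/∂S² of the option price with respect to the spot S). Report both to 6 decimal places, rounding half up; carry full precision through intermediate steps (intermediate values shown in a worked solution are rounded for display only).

price = 37.753665
Γ = 0.004552

σ√T = 0.4078·√1.966 = 0.571793
d₁ = (ln(S/K) + (r+σ²/2)T) / (σ√T) = (ln(98.16/71.82) + (0.0325+0.4078²/2)·1.966) / 0.571793 = (0.312436 + 0.227369) / 0.571793 = 0.944056
d₂ = d₁ − σ√T = 0.944056 − 0.571793 = 0.372262
e^{−rT} = e^{−0.0325·1.966} = 0.938103
N(d₁) = 0.827429,  N(d₂) = 0.645151
Call price V = S·N(d₁) − K·e^{−rT}·N(d₂) = 81.220467 − 43.466802 = 37.753665
φ(d₁) = (1/√(2π))·e^{−d₁²/2} = 0.255493
Γ = φ(d₁) / (S·σ·√T) = 0.004552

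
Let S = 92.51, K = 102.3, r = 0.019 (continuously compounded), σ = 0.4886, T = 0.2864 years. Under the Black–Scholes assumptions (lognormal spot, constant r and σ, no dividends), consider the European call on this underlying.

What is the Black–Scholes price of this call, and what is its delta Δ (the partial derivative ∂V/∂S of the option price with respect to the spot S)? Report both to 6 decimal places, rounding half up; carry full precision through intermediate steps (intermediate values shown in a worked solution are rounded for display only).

price = 6.142972
Δ = 0.407821

σ√T = 0.4886·√0.2864 = 0.261481
d₁ = (ln(S/K) + (r+σ²/2)T) / (σ√T) = (ln(92.51/102.3) + (0.019+0.4886²/2)·0.2864) / 0.261481 = (-0.100593 + 0.039628) / 0.261481 = -0.233154
d₂ = d₁ − σ√T = -0.233154 − 0.261481 = -0.494634
e^{−rT} = e^{−0.019·0.2864} = 0.994573
N(d₁) = 0.407821,  N(d₂) = 0.310429
Call price V = S·N(d₁) − K·e^{−rT}·N(d₂) = 37.727529 − 31.584557 = 6.142972
Δ = N(d₁) = 0.407821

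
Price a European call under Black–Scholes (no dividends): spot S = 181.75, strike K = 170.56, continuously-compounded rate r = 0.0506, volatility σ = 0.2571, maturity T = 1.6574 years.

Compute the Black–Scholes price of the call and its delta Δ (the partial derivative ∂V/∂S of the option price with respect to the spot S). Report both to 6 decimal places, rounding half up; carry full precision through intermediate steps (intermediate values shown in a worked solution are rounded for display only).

σ√T = 0.2571·√1.6574 = 0.330991
d₁ = (ln(S/K) + (r+σ²/2)T) / (σ√T) = (ln(181.75/170.56) + (0.0506+0.2571²/2)·1.6574) / 0.330991 = (0.063545 + 0.138642) / 0.330991 = 0.610854
d₂ = d₁ − σ√T = 0.610854 − 0.330991 = 0.279863
e^{−rT} = e^{−0.0506·1.6574} = 0.919556
N(d₁) = 0.729352,  N(d₂) = 0.610209
Call price V = S·N(d₁) − K·e^{−rT}·N(d₂) = 132.559678 − 95.704792 = 36.854885
Δ = N(d₁) = 0.729352

price = 36.854885
Δ = 0.729352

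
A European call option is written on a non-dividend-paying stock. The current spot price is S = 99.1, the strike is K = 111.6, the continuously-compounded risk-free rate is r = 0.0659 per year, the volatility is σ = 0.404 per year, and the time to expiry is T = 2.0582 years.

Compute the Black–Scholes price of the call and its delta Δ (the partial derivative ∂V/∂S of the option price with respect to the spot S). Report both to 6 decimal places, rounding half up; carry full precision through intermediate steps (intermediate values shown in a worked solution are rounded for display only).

price = 23.245782
Δ = 0.625083

σ√T = 0.404·√2.0582 = 0.579596
d₁ = (ln(S/K) + (r+σ²/2)T) / (σ√T) = (ln(99.1/111.6) + (0.0659+0.404²/2)·2.0582) / 0.579596 = (-0.118792 + 0.303601) / 0.579596 = 0.318859
d₂ = d₁ − σ√T = 0.318859 − 0.579596 = -0.260737
e^{−rT} = e^{−0.0659·2.0582} = 0.873161
N(d₁) = 0.625083,  N(d₂) = 0.397148
Call price V = S·N(d₁) − K·e^{−rT}·N(d₂) = 61.945757 − 38.699974 = 23.245782
Δ = N(d₁) = 0.625083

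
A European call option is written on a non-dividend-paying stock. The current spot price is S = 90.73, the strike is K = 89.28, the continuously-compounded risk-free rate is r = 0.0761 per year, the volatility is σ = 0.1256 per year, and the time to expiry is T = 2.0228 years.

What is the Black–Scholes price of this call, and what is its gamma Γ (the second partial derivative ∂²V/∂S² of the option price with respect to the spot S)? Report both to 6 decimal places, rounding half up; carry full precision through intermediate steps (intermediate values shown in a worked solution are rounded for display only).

price = 15.542473
Γ = 0.014314

σ√T = 0.1256·√2.0228 = 0.178635
d₁ = (ln(S/K) + (r+σ²/2)T) / (σ√T) = (ln(90.73/89.28) + (0.0761+0.1256²/2)·2.0228) / 0.178635 = (0.016111 + 0.169890) / 0.178635 = 1.041235
d₂ = d₁ − σ√T = 1.041235 − 0.178635 = 0.862600
e^{−rT} = e^{−0.0761·2.0228} = 0.857328
N(d₁) = 0.851117,  N(d₂) = 0.805821
Call price V = S·N(d₁) − K·e^{−rT}·N(d₂) = 77.221825 − 61.679352 = 15.542473
φ(d₁) = (1/√(2π))·e^{−d₁²/2} = 0.231999
Γ = φ(d₁) / (S·σ·√T) = 0.014314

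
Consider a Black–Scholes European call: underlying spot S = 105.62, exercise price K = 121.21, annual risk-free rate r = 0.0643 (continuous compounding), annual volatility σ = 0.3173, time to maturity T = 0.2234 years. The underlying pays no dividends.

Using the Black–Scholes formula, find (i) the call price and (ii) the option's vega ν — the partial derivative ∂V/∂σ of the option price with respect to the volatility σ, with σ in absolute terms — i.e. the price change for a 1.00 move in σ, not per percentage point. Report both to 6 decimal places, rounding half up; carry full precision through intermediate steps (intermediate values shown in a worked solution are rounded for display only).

price = 1.943780
ν = 15.064264

σ√T = 0.3173·√0.2234 = 0.149973
d₁ = (ln(S/K) + (r+σ²/2)T) / (σ√T) = (ln(105.62/121.21) + (0.0643+0.3173²/2)·0.2234) / 0.149973 = (-0.137677 + 0.025610) / 0.149973 = -0.747246
d₂ = d₁ − σ√T = -0.747246 − 0.149973 = -0.897218
e^{−rT} = e^{−0.0643·0.2234} = 0.985738
N(d₁) = 0.227458,  N(d₂) = 0.184801
Call price V = S·N(d₁) − K·e^{−rT}·N(d₂) = 24.024070 − 22.080290 = 1.943780
φ(d₁) = (1/√(2π))·e^{−d₁²/2} = 0.301759
ν = S·φ(d₁)·√T = 15.064264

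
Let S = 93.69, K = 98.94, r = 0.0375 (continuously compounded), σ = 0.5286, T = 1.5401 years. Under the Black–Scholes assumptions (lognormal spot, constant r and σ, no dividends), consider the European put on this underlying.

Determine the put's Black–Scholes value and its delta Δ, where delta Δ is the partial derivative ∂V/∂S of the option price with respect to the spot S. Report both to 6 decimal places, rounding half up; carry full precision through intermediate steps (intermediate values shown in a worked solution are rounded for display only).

σ√T = 0.5286·√1.5401 = 0.655997
d₁ = (ln(S/K) + (r+σ²/2)T) / (σ√T) = (ln(93.69/98.94) + (0.0375+0.5286²/2)·1.5401) / 0.655997 = (-0.054522 + 0.272920) / 0.655997 = 0.332925
d₂ = d₁ − σ√T = 0.332925 − 0.655997 = -0.323072
e^{−rT} = e^{−0.0375·1.5401} = 0.943882
N(−d₁) = 0.369596,  N(−d₂) = 0.626680
Put price V = K·e^{−rT}·N(−d₂) − S·N(−d₁) = 58.524185 − 34.627413 = 23.896773
Δ = −N(−d₁) = -0.369596

price = 23.896773
Δ = -0.369596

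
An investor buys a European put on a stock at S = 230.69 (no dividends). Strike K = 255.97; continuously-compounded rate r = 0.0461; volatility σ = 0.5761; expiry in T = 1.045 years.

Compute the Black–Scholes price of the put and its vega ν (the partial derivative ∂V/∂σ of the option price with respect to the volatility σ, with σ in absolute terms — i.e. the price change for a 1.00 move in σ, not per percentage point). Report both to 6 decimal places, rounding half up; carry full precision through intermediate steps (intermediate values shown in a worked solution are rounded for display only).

price = 61.819594
ν = 92.222707

σ√T = 0.5761·√1.045 = 0.588920
d₁ = (ln(S/K) + (r+σ²/2)T) / (σ√T) = (ln(230.69/255.97) + (0.0461+0.5761²/2)·1.045) / 0.588920 = (-0.103985 + 0.221588) / 0.588920 = 0.199691
d₂ = d₁ − σ√T = 0.199691 − 0.588920 = -0.389228
e^{−rT} = e^{−0.0461·1.045} = 0.952967
N(−d₁) = 0.420861,  N(−d₂) = 0.651446
Put price V = K·e^{−rT}·N(−d₂) − S·N(−d₁) = 158.908005 − 97.088411 = 61.819594
φ(d₁) = (1/√(2π))·e^{−d₁²/2} = 0.391067
ν = S·φ(d₁)·√T = 92.222707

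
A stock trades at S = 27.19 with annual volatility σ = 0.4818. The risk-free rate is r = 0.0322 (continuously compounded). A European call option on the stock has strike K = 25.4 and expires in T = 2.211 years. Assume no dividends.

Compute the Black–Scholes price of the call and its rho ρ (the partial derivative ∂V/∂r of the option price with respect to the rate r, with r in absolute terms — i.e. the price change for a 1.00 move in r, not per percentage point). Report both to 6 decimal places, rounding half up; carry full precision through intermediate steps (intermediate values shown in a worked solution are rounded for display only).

σ√T = 0.4818·√2.211 = 0.716409
d₁ = (ln(S/K) + (r+σ²/2)T) / (σ√T) = (ln(27.19/25.4) + (0.0322+0.4818²/2)·2.211) / 0.716409 = (0.068100 + 0.327815) / 0.716409 = 0.552639
d₂ = d₁ − σ√T = 0.552639 − 0.716409 = -0.163771
e^{−rT} = e^{−0.0322·2.211} = 0.931281
N(d₁) = 0.709745,  N(d₂) = 0.434956
Call price V = S·N(d₁) − K·e^{−rT}·N(d₂) = 19.297954 − 10.288680 = 9.009274
ρ = K·T·e^{−rT}·N(d₂) = 22.748271

price = 9.009274
ρ = 22.748271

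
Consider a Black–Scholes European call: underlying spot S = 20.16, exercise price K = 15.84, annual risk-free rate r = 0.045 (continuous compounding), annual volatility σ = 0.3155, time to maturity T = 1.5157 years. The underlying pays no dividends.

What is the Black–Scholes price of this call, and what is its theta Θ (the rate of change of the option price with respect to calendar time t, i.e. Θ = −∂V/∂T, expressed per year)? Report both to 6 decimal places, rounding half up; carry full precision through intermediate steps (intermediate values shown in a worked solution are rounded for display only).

price = 6.166836
Θ = -1.114581

σ√T = 0.3155·√1.5157 = 0.388424
d₁ = (ln(S/K) + (r+σ²/2)T) / (σ√T) = (ln(20.16/15.84) + (0.045+0.3155²/2)·1.5157) / 0.388424 = (0.241162 + 0.143643) / 0.388424 = 0.990683
d₂ = d₁ − σ√T = 0.990683 − 0.388424 = 0.602259
e^{−rT} = e^{−0.045·1.5157} = 0.934068
N(d₁) = 0.839080,  N(d₂) = 0.726499
Call price V = S·N(d₁) − K·e^{−rT}·N(d₂) = 16.915851 − 10.749015 = 6.166836
φ(d₁) = (1/√(2π))·e^{−d₁²/2} = 0.244225
Θ = −S·φ(d₁)·σ/(2√T) − r·K·e^{−rT}·N(d₂) = −0.630875 − 0.483706 = -1.114581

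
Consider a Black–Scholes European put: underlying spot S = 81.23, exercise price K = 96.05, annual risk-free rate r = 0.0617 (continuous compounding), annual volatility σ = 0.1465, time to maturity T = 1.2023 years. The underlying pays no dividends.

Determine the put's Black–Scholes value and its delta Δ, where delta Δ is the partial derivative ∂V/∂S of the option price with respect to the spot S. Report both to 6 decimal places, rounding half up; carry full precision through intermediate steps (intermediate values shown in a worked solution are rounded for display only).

price = 10.325093
Δ = -0.691861

σ√T = 0.1465·√1.2023 = 0.160636
d₁ = (ln(S/K) + (r+σ²/2)T) / (σ√T) = (ln(81.23/96.05) + (0.0617+0.1465²/2)·1.2023) / 0.160636 = (-0.167584 + 0.087084) / 0.160636 = -0.501134
d₂ = d₁ − σ√T = -0.501134 − 0.160636 = -0.661770
e^{−rT} = e^{−0.0617·1.2023} = 0.928503
N(−d₁) = 0.691861,  N(−d₂) = 0.745941
Put price V = K·e^{−rT}·N(−d₂) − S·N(−d₁) = 66.524998 − 56.199905 = 10.325093
Δ = −N(−d₁) = -0.691861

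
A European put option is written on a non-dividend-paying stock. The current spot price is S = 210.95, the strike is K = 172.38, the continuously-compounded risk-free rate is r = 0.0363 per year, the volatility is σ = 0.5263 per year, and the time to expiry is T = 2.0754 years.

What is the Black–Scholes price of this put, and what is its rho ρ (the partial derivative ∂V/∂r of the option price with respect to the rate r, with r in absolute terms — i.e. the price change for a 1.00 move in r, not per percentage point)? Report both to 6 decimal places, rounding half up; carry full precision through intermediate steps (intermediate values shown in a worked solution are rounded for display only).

σ√T = 0.5263·√2.0754 = 0.758201
d₁ = (ln(S/K) + (r+σ²/2)T) / (σ√T) = (ln(210.95/172.38) + (0.0363+0.5263²/2)·2.0754) / 0.758201 = (0.201920 + 0.362771) / 0.758201 = 0.744778
d₂ = d₁ − σ√T = 0.744778 − 0.758201 = -0.013423
e^{−rT} = e^{−0.0363·2.0754} = 0.927431
N(−d₁) = 0.228203,  N(−d₂) = 0.505355
Put price V = K·e^{−rT}·N(−d₂) − S·N(−d₁) = 80.791359 − 48.139436 = 32.651923
ρ = −K·T·e^{−rT}·N(−d₂) = -167.674387

price = 32.651923
ρ = -167.674387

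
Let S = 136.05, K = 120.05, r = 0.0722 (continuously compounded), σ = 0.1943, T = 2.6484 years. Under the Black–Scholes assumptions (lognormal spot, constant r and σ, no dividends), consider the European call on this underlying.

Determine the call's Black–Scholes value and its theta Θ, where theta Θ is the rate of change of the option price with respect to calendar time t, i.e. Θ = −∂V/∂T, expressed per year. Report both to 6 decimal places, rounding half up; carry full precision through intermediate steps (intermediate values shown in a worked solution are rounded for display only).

price = 39.927410
Θ = -7.384837

σ√T = 0.1943·√2.6484 = 0.316202
d₁ = (ln(S/K) + (r+σ²/2)T) / (σ√T) = (ln(136.05/120.05) + (0.0722+0.1943²/2)·2.6484) / 0.316202 = (0.125114 + 0.241206) / 0.316202 = 1.158501
d₂ = d₁ − σ√T = 1.158501 − 0.316202 = 0.842300
e^{−rT} = e^{−0.0722·2.6484} = 0.825955
N(d₁) = 0.876670,  N(d₂) = 0.800190
Call price V = S·N(d₁) − K·e^{−rT}·N(d₂) = 119.270991 − 79.343582 = 39.927410
φ(d₁) = (1/√(2π))·e^{−d₁²/2} = 0.203925
Θ = −S·φ(d₁)·σ/(2√T) − r·K·e^{−rT}·N(d₂) = −1.656230 − 5.728607 = -7.384837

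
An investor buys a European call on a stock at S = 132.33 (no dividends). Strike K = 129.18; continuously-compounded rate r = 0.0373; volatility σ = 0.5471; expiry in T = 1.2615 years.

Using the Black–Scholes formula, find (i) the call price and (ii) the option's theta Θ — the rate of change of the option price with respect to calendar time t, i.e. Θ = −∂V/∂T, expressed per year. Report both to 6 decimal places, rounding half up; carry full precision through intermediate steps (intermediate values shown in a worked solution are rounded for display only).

σ√T = 0.5471·√1.2615 = 0.614484
d₁ = (ln(S/K) + (r+σ²/2)T) / (σ√T) = (ln(132.33/129.18) + (0.0373+0.5471²/2)·1.2615) / 0.614484 = (0.024092 + 0.235849) / 0.614484 = 0.423024
d₂ = d₁ − σ√T = 0.423024 − 0.614484 = -0.191460
e^{−rT} = e^{−0.0373·1.2615} = 0.954036
N(d₁) = 0.663861,  N(d₂) = 0.424083
Call price V = S·N(d₁) − K·e^{−rT}·N(d₂) = 87.848721 − 52.264936 = 35.583785
φ(d₁) = (1/√(2π))·e^{−d₁²/2} = 0.364797
Θ = −S·φ(d₁)·σ/(2√T) − r·K·e^{−rT}·N(d₂) = −11.757181 − 1.949482 = -13.706663

price = 35.583785
Θ = -13.706663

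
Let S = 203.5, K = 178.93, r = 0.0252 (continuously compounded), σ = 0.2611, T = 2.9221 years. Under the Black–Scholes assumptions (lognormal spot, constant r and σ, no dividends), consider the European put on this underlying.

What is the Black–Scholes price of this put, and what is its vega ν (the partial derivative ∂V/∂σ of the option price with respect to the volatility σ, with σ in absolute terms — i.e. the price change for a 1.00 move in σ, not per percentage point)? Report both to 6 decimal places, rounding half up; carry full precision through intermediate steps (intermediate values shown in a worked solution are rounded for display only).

price = 17.238523
ν = 110.398395

σ√T = 0.2611·√2.9221 = 0.446328
d₁ = (ln(S/K) + (r+σ²/2)T) / (σ√T) = (ln(203.5/178.93) + (0.0252+0.2611²/2)·2.9221) / 0.446328 = (0.128671 + 0.173241) / 0.446328 = 0.676436
d₂ = d₁ − σ√T = 0.676436 − 0.446328 = 0.230108
e^{−rT} = e^{−0.0252·2.9221} = 0.929009
N(−d₁) = 0.249382,  N(−d₂) = 0.409004
Put price V = K·e^{−rT}·N(−d₂) − S·N(−d₁) = 67.987717 − 50.749194 = 17.238523
φ(d₁) = (1/√(2π))·e^{−d₁²/2} = 0.317359
ν = S·φ(d₁)·√T = 110.398395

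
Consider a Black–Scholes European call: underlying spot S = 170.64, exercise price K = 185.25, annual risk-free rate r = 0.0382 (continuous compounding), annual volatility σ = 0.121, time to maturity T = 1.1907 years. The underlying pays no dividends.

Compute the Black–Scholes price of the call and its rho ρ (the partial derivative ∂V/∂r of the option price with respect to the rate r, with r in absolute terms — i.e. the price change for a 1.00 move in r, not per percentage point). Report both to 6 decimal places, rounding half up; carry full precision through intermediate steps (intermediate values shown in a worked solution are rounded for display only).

price = 6.313111
ρ = 77.042576

σ√T = 0.121·√1.1907 = 0.132034
d₁ = (ln(S/K) + (r+σ²/2)T) / (σ√T) = (ln(170.64/185.25) + (0.0382+0.121²/2)·1.1907) / 0.132034 = (-0.082150 + 0.054201) / 0.132034 = -0.211679
d₂ = d₁ − σ√T = -0.211679 − 0.132034 = -0.343714
e^{−rT} = e^{−0.0382·1.1907} = 0.955534
N(d₁) = 0.416179,  N(d₂) = 0.365531
Call price V = S·N(d₁) − K·e^{−rT}·N(d₂) = 71.016711 − 64.703600 = 6.313111
ρ = K·T·e^{−rT}·N(d₂) = 77.042576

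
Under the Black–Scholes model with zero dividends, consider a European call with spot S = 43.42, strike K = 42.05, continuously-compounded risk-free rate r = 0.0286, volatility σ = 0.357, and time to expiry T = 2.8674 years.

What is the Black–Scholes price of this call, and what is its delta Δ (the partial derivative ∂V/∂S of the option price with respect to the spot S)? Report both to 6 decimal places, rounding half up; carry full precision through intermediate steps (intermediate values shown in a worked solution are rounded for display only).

σ√T = 0.357·√2.8674 = 0.604522
d₁ = (ln(S/K) + (r+σ²/2)T) / (σ√T) = (ln(43.42/42.05) + (0.0286+0.357²/2)·2.8674) / 0.604522 = (0.032061 + 0.264731) / 0.604522 = 0.490953
d₂ = d₁ − σ√T = 0.490953 − 0.604522 = -0.113569
e^{−rT} = e^{−0.0286·2.8674} = 0.921265
N(d₁) = 0.688270,  N(d₂) = 0.454790
Call price V = S·N(d₁) − K·e^{−rT}·N(d₂) = 29.884690 − 17.618180 = 12.266510
Δ = N(d₁) = 0.688270

price = 12.266510
Δ = 0.688270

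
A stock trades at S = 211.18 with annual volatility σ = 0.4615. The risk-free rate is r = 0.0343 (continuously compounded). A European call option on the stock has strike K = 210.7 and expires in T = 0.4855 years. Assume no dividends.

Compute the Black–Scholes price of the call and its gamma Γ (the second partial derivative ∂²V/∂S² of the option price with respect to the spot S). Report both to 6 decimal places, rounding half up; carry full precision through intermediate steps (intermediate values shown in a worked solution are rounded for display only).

σ√T = 0.4615·√0.4855 = 0.321563
d₁ = (ln(S/K) + (r+σ²/2)T) / (σ√T) = (ln(211.18/210.7) + (0.0343+0.4615²/2)·0.4855) / 0.321563 = (0.002276 + 0.068354) / 0.321563 = 0.219645
d₂ = d₁ − σ√T = 0.219645 − 0.321563 = -0.101919
e^{−rT} = e^{−0.0343·0.4855} = 0.983485
N(d₁) = 0.586926,  N(d₂) = 0.459411
Call price V = S·N(d₁) − K·e^{−rT}·N(d₂) = 123.947038 − 95.199232 = 28.747807
φ(d₁) = (1/√(2π))·e^{−d₁²/2} = 0.389434
Γ = φ(d₁) / (S·σ·√T) = 0.005735

price = 28.747807
Γ = 0.005735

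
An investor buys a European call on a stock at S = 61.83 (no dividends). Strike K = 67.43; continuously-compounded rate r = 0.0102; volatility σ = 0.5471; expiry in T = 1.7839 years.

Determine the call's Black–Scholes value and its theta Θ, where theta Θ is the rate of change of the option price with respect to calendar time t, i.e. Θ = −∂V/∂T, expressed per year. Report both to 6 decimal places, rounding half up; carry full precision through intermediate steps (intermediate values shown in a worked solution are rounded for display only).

σ√T = 0.5471·√1.7839 = 0.730722
d₁ = (ln(S/K) + (r+σ²/2)T) / (σ√T) = (ln(61.83/67.43) + (0.0102+0.5471²/2)·1.7839) / 0.730722 = (-0.086701 + 0.285173) / 0.730722 = 0.271610
d₂ = d₁ − σ√T = 0.271610 − 0.730722 = -0.459111
e^{−rT} = e^{−0.0102·1.7839} = 0.981969
N(d₁) = 0.607039,  N(d₂) = 0.323077
Call price V = S·N(d₁) − K·e^{−rT}·N(d₂) = 37.533230 − 21.392276 = 16.140954
φ(d₁) = (1/√(2π))·e^{−d₁²/2} = 0.384495
Θ = −S·φ(d₁)·σ/(2√T) − r·K·e^{−rT}·N(d₂) = −4.869018 − 0.218201 = -5.087219

price = 16.140954
Θ = -5.087219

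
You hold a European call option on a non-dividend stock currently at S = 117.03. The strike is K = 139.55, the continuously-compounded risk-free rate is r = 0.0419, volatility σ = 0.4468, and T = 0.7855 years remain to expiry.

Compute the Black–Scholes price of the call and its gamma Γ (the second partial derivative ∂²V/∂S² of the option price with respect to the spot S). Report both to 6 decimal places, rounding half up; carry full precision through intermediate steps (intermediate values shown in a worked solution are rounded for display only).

price = 12.037927
Γ = 0.008494

σ√T = 0.4468·√0.7855 = 0.395992
d₁ = (ln(S/K) + (r+σ²/2)T) / (σ√T) = (ln(117.03/139.55) + (0.0419+0.4468²/2)·0.7855) / 0.395992 = (-0.175993 + 0.111317) / 0.395992 = -0.163325
d₂ = d₁ − σ√T = -0.163325 − 0.395992 = -0.559317
e^{−rT} = e^{−0.0419·0.7855} = 0.967623
N(d₁) = 0.435131,  N(d₂) = 0.287973
Call price V = S·N(d₁) − K·e^{−rT}·N(d₂) = 50.923407 − 38.885480 = 12.037927
φ(d₁) = (1/√(2π))·e^{−d₁²/2} = 0.393657
Γ = φ(d₁) / (S·σ·√T) = 0.008494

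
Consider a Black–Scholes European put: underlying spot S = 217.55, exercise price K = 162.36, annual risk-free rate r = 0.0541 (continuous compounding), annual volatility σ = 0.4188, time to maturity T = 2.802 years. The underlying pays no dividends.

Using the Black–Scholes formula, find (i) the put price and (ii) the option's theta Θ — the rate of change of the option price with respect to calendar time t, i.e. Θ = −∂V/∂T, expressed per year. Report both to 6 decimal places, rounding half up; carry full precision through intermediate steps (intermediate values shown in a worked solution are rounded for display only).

price = 18.854459
Θ = -3.756680

σ√T = 0.4188·√2.802 = 0.701037
d₁ = (ln(S/K) + (r+σ²/2)T) / (σ√T) = (ln(217.55/162.36) + (0.0541+0.4188²/2)·2.802) / 0.701037 = (0.292613 + 0.397314) / 0.701037 = 0.984153
d₂ = d₁ − σ√T = 0.984153 − 0.701037 = 0.283116
e^{−rT} = e^{−0.0541·2.802} = 0.859342
N(−d₁) = 0.162520,  N(−d₂) = 0.388544
Put price V = K·e^{−rT}·N(−d₂) − S·N(−d₁) = 54.210741 − 35.356282 = 18.854459
φ(d₁) = (1/√(2π))·e^{−d₁²/2} = 0.245805
Θ = −S·φ(d₁)·σ/(2√T) + r·K·e^{−rT}·N(−d₂) = −6.689481 + 2.932801 = -3.756680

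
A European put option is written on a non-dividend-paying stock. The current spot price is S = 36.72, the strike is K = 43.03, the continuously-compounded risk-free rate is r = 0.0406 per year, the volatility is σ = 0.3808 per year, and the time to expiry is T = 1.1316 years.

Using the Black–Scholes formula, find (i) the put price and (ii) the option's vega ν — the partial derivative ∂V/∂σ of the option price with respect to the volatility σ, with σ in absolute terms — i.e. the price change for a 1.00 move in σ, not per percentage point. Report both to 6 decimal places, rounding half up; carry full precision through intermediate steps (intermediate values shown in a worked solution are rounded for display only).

σ√T = 0.3808·√1.1316 = 0.405082
d₁ = (ln(S/K) + (r+σ²/2)T) / (σ√T) = (ln(36.72/43.03) + (0.0406+0.3808²/2)·1.1316) / 0.405082 = (-0.158576 + 0.127989) / 0.405082 = -0.075508
d₂ = d₁ − σ√T = -0.075508 − 0.405082 = -0.480591
e^{−rT} = e^{−0.0406·1.1316} = 0.955096
N(−d₁) = 0.530095,  N(−d₂) = 0.684596
Put price V = K·e^{−rT}·N(−d₂) − S·N(−d₁) = 28.135403 − 19.465085 = 8.670319
φ(d₁) = (1/√(2π))·e^{−d₁²/2} = 0.397807
ν = S·φ(d₁)·√T = 15.538931

price = 8.670319
ν = 15.538931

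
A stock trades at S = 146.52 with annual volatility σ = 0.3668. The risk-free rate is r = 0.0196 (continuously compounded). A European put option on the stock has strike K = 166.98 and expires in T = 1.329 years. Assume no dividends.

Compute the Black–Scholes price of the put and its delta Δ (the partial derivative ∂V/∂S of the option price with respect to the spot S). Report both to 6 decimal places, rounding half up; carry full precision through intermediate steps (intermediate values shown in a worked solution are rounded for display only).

price = 34.747475
Δ = -0.514394

σ√T = 0.3668·√1.329 = 0.422855
d₁ = (ln(S/K) + (r+σ²/2)T) / (σ√T) = (ln(146.52/166.98) + (0.0196+0.3668²/2)·1.329) / 0.422855 = (-0.130712 + 0.115452) / 0.422855 = -0.036089
d₂ = d₁ − σ√T = -0.036089 − 0.422855 = -0.458944
e^{−rT} = e^{−0.0196·1.329} = 0.974288
N(−d₁) = 0.514394,  N(−d₂) = 0.676863
Put price V = K·e^{−rT}·N(−d₂) − S·N(−d₁) = 110.116523 − 75.369048 = 34.747475
Δ = −N(−d₁) = -0.514394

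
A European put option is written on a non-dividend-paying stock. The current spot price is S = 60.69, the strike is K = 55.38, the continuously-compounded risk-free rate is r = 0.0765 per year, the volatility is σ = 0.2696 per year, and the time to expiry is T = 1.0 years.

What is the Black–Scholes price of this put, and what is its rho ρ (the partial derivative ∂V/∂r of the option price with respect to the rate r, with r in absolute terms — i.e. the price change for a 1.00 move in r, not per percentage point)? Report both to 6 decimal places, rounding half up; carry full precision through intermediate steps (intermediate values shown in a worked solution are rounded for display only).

price = 2.430287
ρ = -16.035453

σ√T = 0.2696·√1.0 = 0.269600
d₁ = (ln(S/K) + (r+σ²/2)T) / (σ√T) = (ln(60.69/55.38) + (0.0765+0.2696²/2)·1.0) / 0.269600 = (0.091560 + 0.112842) / 0.269600 = 0.758170
d₂ = d₁ − σ√T = 0.758170 − 0.269600 = 0.488570
e^{−rT} = e^{−0.0765·1.0} = 0.926353
N(−d₁) = 0.224175,  N(−d₂) = 0.312573
Put price V = K·e^{−rT}·N(−d₂) − S·N(−d₁) = 16.035453 − 13.605166 = 2.430287
ρ = −K·T·e^{−rT}·N(−d₂) = -16.035453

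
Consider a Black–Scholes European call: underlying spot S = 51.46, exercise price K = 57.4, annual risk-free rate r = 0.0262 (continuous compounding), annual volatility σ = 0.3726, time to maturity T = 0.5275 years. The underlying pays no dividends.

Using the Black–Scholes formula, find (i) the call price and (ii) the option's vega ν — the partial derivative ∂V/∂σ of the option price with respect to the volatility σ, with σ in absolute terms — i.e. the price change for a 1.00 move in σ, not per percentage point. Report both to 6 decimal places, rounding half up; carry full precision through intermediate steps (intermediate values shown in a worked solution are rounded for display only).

σ√T = 0.3726·√0.5275 = 0.270616
d₁ = (ln(S/K) + (r+σ²/2)T) / (σ√T) = (ln(51.46/57.4) + (0.0262+0.3726²/2)·0.5275) / 0.270616 = (-0.109239 + 0.050437) / 0.270616 = -0.217291
d₂ = d₁ − σ√T = -0.217291 − 0.270616 = -0.487907
e^{−rT} = e^{−0.0262·0.5275} = 0.986275
N(d₁) = 0.413991,  N(d₂) = 0.312808
Call price V = S·N(d₁) − K·e^{−rT}·N(d₂) = 21.303975 − 17.708730 = 3.595245
φ(d₁) = (1/√(2π))·e^{−d₁²/2} = 0.389635
ν = S·φ(d₁)·√T = 14.562584

price = 3.595245
ν = 14.562584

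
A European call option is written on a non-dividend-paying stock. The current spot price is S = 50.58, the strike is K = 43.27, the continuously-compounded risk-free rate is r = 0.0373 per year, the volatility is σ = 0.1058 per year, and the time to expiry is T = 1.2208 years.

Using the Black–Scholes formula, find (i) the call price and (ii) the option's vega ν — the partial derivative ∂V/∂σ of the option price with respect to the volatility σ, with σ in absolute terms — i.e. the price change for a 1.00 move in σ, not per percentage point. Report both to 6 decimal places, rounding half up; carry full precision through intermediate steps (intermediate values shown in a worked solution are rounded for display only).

price = 9.328023
ν = 4.546163

σ√T = 0.1058·√1.2208 = 0.116898
d₁ = (ln(S/K) + (r+σ²/2)T) / (σ√T) = (ln(50.58/43.27) + (0.0373+0.1058²/2)·1.2208) / 0.116898 = (0.156097 + 0.052368) / 0.116898 = 1.783304
d₂ = d₁ − σ√T = 1.783304 − 0.116898 = 1.666406
e^{−rT} = e^{−0.0373·1.2208} = 0.955485
N(d₁) = 0.962732,  N(d₂) = 0.952184
Call price V = S·N(d₁) − K·e^{−rT}·N(d₂) = 48.694965 − 39.366943 = 9.328023
φ(d₁) = (1/√(2π))·e^{−d₁²/2} = 0.081347
ν = S·φ(d₁)·√T = 4.546163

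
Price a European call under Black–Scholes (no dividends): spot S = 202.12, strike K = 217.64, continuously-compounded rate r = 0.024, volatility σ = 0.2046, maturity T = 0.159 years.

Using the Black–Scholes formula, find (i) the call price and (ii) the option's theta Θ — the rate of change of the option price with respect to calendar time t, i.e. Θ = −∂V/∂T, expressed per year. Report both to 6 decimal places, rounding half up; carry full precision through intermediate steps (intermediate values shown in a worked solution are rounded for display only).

σ√T = 0.2046·√0.159 = 0.081584
d₁ = (ln(S/K) + (r+σ²/2)T) / (σ√T) = (ln(202.12/217.64) + (0.024+0.2046²/2)·0.159) / 0.081584 = (-0.073981 + 0.007144) / 0.081584 = -0.819240
d₂ = d₁ − σ√T = -0.819240 − 0.081584 = -0.900824
e^{−rT} = e^{−0.024·0.159} = 0.996191
N(d₁) = 0.206325,  N(d₂) = 0.183841
Call price V = S·N(d₁) − K·e^{−rT}·N(d₂) = 41.702340 − 39.858743 = 1.843596
φ(d₁) = (1/√(2π))·e^{−d₁²/2} = 0.285214
Θ = −S·φ(d₁)·σ/(2√T) − r·K·e^{−rT}·N(d₂) = −14.789621 − 0.956610 = -15.746230

price = 1.843596
Θ = -15.746230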